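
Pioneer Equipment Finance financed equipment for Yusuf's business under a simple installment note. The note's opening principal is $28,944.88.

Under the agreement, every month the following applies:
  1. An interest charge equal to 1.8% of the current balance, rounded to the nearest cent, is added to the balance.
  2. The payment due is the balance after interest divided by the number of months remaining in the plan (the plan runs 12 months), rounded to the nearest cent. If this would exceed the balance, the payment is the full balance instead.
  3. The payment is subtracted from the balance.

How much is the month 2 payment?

$2,499.69

Month 1: $28,944.88 +$521.01 interest = $29,465.89; pay $2,455.49 → $27,010.40
Month 2: $27,010.40 +$486.19 interest = $27,496.59; pay $2,499.69 → $24,996.90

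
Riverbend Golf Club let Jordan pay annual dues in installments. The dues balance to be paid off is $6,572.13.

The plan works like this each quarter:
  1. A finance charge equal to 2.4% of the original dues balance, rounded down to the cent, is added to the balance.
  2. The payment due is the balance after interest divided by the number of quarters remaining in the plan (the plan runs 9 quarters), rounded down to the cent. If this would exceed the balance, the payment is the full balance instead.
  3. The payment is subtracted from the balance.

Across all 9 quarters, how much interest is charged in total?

$1,419.57

# | Opening | Interest | Payment | End bal
1 | $6,572.13 | $157.73 | $747.76 | $5,982.10
2 | $5,982.10 | $157.73 | $767.47 | $5,372.36
3 | $5,372.36 | $157.73 | $790.01 | $4,740.08
4 | $4,740.08 | $157.73 | $816.30 | $4,081.51
5 | $4,081.51 | $157.73 | $847.84 | $3,391.40
6 | $3,391.40 | $157.73 | $887.28 | $2,661.85
7 | $2,661.85 | $157.73 | $939.86 | $1,879.72
8 | $1,879.72 | $157.73 | $1,018.72 | $1,018.73
9 | $1,018.73 | $157.73 | $1,176.46 | $0.00
Total interest: $157.73 + $157.73 + $157.73 + $157.73 + $157.73 + $157.73 + $157.73 + $157.73 + $157.73 = $1,419.57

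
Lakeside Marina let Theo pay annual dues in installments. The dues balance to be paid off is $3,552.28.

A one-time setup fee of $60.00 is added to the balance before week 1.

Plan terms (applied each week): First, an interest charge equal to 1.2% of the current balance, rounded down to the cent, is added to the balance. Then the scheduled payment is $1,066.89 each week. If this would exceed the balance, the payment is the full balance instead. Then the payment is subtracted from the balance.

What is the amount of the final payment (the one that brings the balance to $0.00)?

$510.69

Week 1: opening $3,612.28; interest $43.34 → $3,655.62; payment $1,066.89; balance $2,588.73
Week 2: opening $2,588.73; interest $31.06 → $2,619.79; payment $1,066.89; balance $1,552.90
Week 3: opening $1,552.90; interest $18.63 → $1,571.53; payment $1,066.89; balance $504.64
Week 4: opening $504.64; interest $6.05 → $510.69; payment $510.69; balance $0.00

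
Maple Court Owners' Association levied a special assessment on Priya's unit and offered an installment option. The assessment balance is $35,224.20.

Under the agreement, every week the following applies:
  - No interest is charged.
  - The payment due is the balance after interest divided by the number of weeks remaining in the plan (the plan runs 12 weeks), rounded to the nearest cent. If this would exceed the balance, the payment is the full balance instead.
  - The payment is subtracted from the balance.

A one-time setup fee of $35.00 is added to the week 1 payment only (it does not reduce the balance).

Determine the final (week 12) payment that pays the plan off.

Week 1: opening $35,224.20; payment $2,935.35 (+ $35.00 fee); balance $32,288.85
Week 2: opening $32,288.85; payment $2,935.35; balance $29,353.50
Week 3: opening $29,353.50; payment $2,935.35; balance $26,418.15
Week 4: opening $26,418.15; payment $2,935.35; balance $23,482.80
Week 5: opening $23,482.80; payment $2,935.35; balance $20,547.45
Week 6: opening $20,547.45; payment $2,935.35; balance $17,612.10
Week 7: opening $17,612.10; payment $2,935.35; balance $14,676.75
Week 8: opening $14,676.75; payment $2,935.35; balance $11,741.40
Week 9: opening $11,741.40; payment $2,935.35; balance $8,806.05
Week 10: opening $8,806.05; payment $2,935.35; balance $5,870.70
Week 11: opening $5,870.70; payment $2,935.35; balance $2,935.35
Week 12: opening $2,935.35; payment $2,935.35; balance $0.00

$2,935.35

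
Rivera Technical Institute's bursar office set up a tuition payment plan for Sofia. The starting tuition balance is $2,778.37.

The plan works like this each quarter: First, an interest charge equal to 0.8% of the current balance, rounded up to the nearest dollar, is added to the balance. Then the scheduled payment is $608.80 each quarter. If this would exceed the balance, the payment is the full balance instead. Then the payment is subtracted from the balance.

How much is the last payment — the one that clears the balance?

$410.17

# | Opening | Interest | Payment | End bal
1 | $2,778.37 | $23.00 | $608.80 | $2,192.57
2 | $2,192.57 | $18.00 | $608.80 | $1,601.77
3 | $1,601.77 | $13.00 | $608.80 | $1,005.97
4 | $1,005.97 | $9.00 | $608.80 | $406.17
5 | $406.17 | $4.00 | $410.17 | $0.00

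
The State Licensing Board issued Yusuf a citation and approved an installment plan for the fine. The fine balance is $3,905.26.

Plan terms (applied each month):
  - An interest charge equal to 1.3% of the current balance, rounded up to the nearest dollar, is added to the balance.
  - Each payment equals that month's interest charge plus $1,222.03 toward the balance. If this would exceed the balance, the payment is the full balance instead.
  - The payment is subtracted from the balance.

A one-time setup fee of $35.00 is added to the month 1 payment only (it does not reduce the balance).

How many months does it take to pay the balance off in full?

Month 1: opening $3,905.26; interest $51.00 → $3,956.26; payment $1,273.03 (+ $35.00 fee); balance $2,683.23
Month 2: opening $2,683.23; interest $35.00 → $2,718.23; payment $1,257.03; balance $1,461.20
Month 3: opening $1,461.20; interest $19.00 → $1,480.20; payment $1,241.03; balance $239.17
Month 4: opening $239.17; interest $4.00 → $243.17; payment $243.17; balance $0.00
Balance reaches $0.00 in month 4.

4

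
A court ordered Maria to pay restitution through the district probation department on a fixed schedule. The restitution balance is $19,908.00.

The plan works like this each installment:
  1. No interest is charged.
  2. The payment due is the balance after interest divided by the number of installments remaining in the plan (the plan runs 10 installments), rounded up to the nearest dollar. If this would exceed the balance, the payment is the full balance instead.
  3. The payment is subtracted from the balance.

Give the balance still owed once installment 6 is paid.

Installment 1: $19,908.00 − $1,991.00 → $17,917.00
Installment 2: $17,917.00 − $1,991.00 → $15,926.00
Installment 3: $15,926.00 − $1,991.00 → $13,935.00
Installment 4: $13,935.00 − $1,991.00 → $11,944.00
Installment 5: $11,944.00 − $1,991.00 → $9,953.00
Installment 6: $9,953.00 − $1,991.00 → $7,962.00

$7,962.00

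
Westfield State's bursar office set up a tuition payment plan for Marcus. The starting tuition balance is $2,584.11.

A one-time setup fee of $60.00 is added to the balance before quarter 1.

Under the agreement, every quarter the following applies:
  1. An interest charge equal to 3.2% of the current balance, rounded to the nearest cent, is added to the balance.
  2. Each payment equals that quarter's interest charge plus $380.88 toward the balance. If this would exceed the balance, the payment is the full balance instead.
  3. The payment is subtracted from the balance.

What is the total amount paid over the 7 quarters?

$2,980.44

Quarter 1: $2,644.11 +$84.61 interest = $2,728.72; pay $465.49 → $2,263.23
Quarter 2: $2,263.23 +$72.42 interest = $2,335.65; pay $453.30 → $1,882.35
Quarter 3: $1,882.35 +$60.24 interest = $1,942.59; pay $441.12 → $1,501.47
Quarter 4: $1,501.47 +$48.05 interest = $1,549.52; pay $428.93 → $1,120.59
Quarter 5: $1,120.59 +$35.86 interest = $1,156.45; pay $416.74 → $739.71
Quarter 6: $739.71 +$23.67 interest = $763.38; pay $404.55 → $358.83
Quarter 7: $358.83 +$11.48 interest = $370.31; pay $370.31 → $0.00
Total paid: $2,980.44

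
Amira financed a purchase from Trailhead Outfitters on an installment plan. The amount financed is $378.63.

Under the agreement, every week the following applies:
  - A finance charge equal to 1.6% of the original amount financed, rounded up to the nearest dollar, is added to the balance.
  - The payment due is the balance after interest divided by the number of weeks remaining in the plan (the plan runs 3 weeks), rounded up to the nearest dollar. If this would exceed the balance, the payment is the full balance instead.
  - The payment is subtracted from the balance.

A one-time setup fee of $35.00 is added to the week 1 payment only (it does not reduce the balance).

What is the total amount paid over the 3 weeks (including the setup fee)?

Week 1: $378.63 +$7.00 interest = $385.63; pay $129.00 (+ $35.00 fee) → $256.63
Week 2: $256.63 +$7.00 interest = $263.63; pay $132.00 → $131.63
Week 3: $131.63 +$7.00 interest = $138.63; pay $138.63 → $0.00
Total paid: $434.63

$434.63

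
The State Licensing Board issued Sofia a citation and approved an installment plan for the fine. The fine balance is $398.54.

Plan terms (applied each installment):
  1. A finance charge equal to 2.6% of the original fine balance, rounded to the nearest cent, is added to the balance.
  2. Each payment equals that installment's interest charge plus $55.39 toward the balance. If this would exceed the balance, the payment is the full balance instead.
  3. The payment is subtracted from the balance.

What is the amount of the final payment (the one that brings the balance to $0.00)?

$21.17

Installment 1: $398.54 +$10.36 interest = $408.90; pay $65.75 → $343.15
Installment 2: $343.15 +$10.36 interest = $353.51; pay $65.75 → $287.76
Installment 3: $287.76 +$10.36 interest = $298.12; pay $65.75 → $232.37
Installment 4: $232.37 +$10.36 interest = $242.73; pay $65.75 → $176.98
Installment 5: $176.98 +$10.36 interest = $187.34; pay $65.75 → $121.59
Installment 6: $121.59 +$10.36 interest = $131.95; pay $65.75 → $66.20
Installment 7: $66.20 +$10.36 interest = $76.56; pay $65.75 → $10.81
Installment 8: $10.81 +$10.36 interest = $21.17; pay $21.17 → $0.00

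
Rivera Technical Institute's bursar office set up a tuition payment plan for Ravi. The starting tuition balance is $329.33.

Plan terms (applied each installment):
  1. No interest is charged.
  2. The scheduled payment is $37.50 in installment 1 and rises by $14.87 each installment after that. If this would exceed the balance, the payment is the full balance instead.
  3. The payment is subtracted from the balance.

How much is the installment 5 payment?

Installment 1: $329.33 − $37.50 → $291.83
Installment 2: $291.83 − $52.37 → $239.46
Installment 3: $239.46 − $67.24 → $172.22
Installment 4: $172.22 − $82.11 → $90.11
Installment 5: $90.11 − $90.11 → $0.00

$90.11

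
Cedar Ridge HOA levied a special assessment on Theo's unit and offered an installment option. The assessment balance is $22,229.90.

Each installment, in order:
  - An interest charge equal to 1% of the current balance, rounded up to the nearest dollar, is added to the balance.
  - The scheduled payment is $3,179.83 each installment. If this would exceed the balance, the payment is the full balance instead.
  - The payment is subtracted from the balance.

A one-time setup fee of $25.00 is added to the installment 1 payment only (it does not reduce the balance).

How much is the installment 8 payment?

Installment 1: $22,229.90 +$223.00 interest = $22,452.90; pay $3,179.83 (+ $25.00 fee) → $19,273.07
Installment 2: $19,273.07 +$193.00 interest = $19,466.07; pay $3,179.83 → $16,286.24
Installment 3: $16,286.24 +$163.00 interest = $16,449.24; pay $3,179.83 → $13,269.41
Installment 4: $13,269.41 +$133.00 interest = $13,402.41; pay $3,179.83 → $10,222.58
Installment 5: $10,222.58 +$103.00 interest = $10,325.58; pay $3,179.83 → $7,145.75
Installment 6: $7,145.75 +$72.00 interest = $7,217.75; pay $3,179.83 → $4,037.92
Installment 7: $4,037.92 +$41.00 interest = $4,078.92; pay $3,179.83 → $899.09
Installment 8: $899.09 +$9.00 interest = $908.09; pay $908.09 → $0.00

$908.09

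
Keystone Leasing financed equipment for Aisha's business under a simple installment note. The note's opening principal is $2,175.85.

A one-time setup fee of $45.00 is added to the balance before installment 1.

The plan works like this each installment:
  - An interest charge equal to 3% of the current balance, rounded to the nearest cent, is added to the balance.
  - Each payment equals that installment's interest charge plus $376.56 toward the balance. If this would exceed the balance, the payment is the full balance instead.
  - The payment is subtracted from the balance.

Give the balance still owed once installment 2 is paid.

$1,467.73

Installment 1: opening $2,220.85; interest $66.63 → $2,287.48; payment $443.19; balance $1,844.29
Installment 2: opening $1,844.29; interest $55.33 → $1,899.62; payment $431.89; balance $1,467.73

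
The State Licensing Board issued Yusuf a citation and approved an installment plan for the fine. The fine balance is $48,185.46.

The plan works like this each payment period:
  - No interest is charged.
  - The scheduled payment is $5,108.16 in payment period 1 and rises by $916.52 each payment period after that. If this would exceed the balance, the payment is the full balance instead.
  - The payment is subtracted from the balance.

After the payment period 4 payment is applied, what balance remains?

Payment period 1: $48,185.46 − $5,108.16 → $43,077.30
Payment period 2: $43,077.30 − $6,024.68 → $37,052.62
Payment period 3: $37,052.62 − $6,941.20 → $30,111.42
Payment period 4: $30,111.42 − $7,857.72 → $22,253.70

$22,253.70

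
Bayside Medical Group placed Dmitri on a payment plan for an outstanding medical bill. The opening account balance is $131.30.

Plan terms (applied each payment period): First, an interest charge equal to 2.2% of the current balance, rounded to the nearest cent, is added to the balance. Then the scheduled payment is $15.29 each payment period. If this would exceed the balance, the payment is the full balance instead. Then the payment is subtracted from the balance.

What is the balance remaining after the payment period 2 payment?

$106.23

Payment period 1: opening $131.30; interest $2.89 → $134.19; payment $15.29; balance $118.90
Payment period 2: opening $118.90; interest $2.62 → $121.52; payment $15.29; balance $106.23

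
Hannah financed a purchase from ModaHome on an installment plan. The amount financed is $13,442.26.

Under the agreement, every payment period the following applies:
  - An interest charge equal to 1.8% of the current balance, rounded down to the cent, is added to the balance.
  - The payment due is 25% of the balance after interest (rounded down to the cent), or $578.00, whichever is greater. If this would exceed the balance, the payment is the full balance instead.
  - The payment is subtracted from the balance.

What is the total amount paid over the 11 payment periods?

Payment period 1: opening $13,442.26; interest $241.96 → $13,684.22; payment $3,421.05; balance $10,263.17
Payment period 2: opening $10,263.17; interest $184.73 → $10,447.90; payment $2,611.97; balance $7,835.93
Payment period 3: opening $7,835.93; interest $141.04 → $7,976.97; payment $1,994.24; balance $5,982.73
Payment period 4: opening $5,982.73; interest $107.68 → $6,090.41; payment $1,522.60; balance $4,567.81
Payment period 5: opening $4,567.81; interest $82.22 → $4,650.03; payment $1,162.50; balance $3,487.53
Payment period 6: opening $3,487.53; interest $62.77 → $3,550.30; payment $887.57; balance $2,662.73
Payment period 7: opening $2,662.73; interest $47.92 → $2,710.65; payment $677.66; balance $2,032.99
Payment period 8: opening $2,032.99; interest $36.59 → $2,069.58; payment $578.00; balance $1,491.58
Payment period 9: opening $1,491.58; interest $26.84 → $1,518.42; payment $578.00; balance $940.42
Payment period 10: opening $940.42; interest $16.92 → $957.34; payment $578.00; balance $379.34
Payment period 11: opening $379.34; interest $6.82 → $386.16; payment $386.16; balance $0.00
Total paid: $14,397.75

$14,397.75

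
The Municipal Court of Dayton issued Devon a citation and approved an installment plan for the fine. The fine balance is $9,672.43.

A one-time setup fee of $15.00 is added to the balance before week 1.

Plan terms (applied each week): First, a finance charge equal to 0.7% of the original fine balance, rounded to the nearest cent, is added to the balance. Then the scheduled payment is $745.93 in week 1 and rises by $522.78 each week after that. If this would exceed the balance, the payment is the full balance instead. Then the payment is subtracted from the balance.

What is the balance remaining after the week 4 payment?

Week 1: opening $9,687.43; interest $67.71 → $9,755.14; payment $745.93; balance $9,009.21
Week 2: opening $9,009.21; interest $67.71 → $9,076.92; payment $1,268.71; balance $7,808.21
Week 3: opening $7,808.21; interest $67.71 → $7,875.92; payment $1,791.49; balance $6,084.43
Week 4: opening $6,084.43; interest $67.71 → $6,152.14; payment $2,314.27; balance $3,837.87

$3,837.87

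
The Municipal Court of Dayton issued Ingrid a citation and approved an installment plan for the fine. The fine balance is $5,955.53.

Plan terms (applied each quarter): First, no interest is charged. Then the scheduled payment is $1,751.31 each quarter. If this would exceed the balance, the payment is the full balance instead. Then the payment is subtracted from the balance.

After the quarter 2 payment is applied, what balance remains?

$2,452.91

Quarter 1: opening $5,955.53; payment $1,751.31; balance $4,204.22
Quarter 2: opening $4,204.22; payment $1,751.31; balance $2,452.91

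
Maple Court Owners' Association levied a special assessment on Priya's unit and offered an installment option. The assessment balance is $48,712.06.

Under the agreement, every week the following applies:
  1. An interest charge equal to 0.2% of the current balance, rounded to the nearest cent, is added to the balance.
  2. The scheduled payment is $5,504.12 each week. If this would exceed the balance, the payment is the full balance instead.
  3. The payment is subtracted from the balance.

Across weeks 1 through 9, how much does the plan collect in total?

$49,197.77

# | Opening | Interest | Payment | End bal
1 | $48,712.06 | $97.42 | $5,504.12 | $43,305.36
2 | $43,305.36 | $86.61 | $5,504.12 | $37,887.85
3 | $37,887.85 | $75.78 | $5,504.12 | $32,459.51
4 | $32,459.51 | $64.92 | $5,504.12 | $27,020.31
5 | $27,020.31 | $54.04 | $5,504.12 | $21,570.23
6 | $21,570.23 | $43.14 | $5,504.12 | $16,109.25
7 | $16,109.25 | $32.22 | $5,504.12 | $10,637.35
8 | $10,637.35 | $21.27 | $5,504.12 | $5,154.50
9 | $5,154.50 | $10.31 | $5,164.81 | $0.00
Total paid: $49,197.77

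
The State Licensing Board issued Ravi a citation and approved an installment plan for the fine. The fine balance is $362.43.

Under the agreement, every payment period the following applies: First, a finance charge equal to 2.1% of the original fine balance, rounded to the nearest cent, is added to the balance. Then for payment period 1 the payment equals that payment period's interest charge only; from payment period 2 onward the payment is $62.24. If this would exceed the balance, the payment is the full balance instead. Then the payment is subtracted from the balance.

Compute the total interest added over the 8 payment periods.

Payment period 1: opening $362.43; interest $7.61 → $370.04; payment $7.61; balance $362.43
Payment period 2: opening $362.43; interest $7.61 → $370.04; payment $62.24; balance $307.80
Payment period 3: opening $307.80; interest $7.61 → $315.41; payment $62.24; balance $253.17
Payment period 4: opening $253.17; interest $7.61 → $260.78; payment $62.24; balance $198.54
Payment period 5: opening $198.54; interest $7.61 → $206.15; payment $62.24; balance $143.91
Payment period 6: opening $143.91; interest $7.61 → $151.52; payment $62.24; balance $89.28
Payment period 7: opening $89.28; interest $7.61 → $96.89; payment $62.24; balance $34.65
Payment period 8: opening $34.65; interest $7.61 → $42.26; payment $42.26; balance $0.00
Total interest: $7.61 + $7.61 + $7.61 + $7.61 + $7.61 + $7.61 + $7.61 + $7.61 = $60.88

$60.88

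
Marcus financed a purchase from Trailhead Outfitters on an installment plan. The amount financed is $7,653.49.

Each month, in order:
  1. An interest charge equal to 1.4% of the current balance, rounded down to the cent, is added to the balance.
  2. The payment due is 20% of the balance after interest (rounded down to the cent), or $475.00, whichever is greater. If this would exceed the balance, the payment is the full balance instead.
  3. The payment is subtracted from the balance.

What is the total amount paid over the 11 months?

Month 1: $7,653.49 +$107.14 interest = $7,760.63; pay $1,552.12 → $6,208.51
Month 2: $6,208.51 +$86.91 interest = $6,295.42; pay $1,259.08 → $5,036.34
Month 3: $5,036.34 +$70.50 interest = $5,106.84; pay $1,021.36 → $4,085.48
Month 4: $4,085.48 +$57.19 interest = $4,142.67; pay $828.53 → $3,314.14
Month 5: $3,314.14 +$46.39 interest = $3,360.53; pay $672.10 → $2,688.43
Month 6: $2,688.43 +$37.63 interest = $2,726.06; pay $545.21 → $2,180.85
Month 7: $2,180.85 +$30.53 interest = $2,211.38; pay $475.00 → $1,736.38
Month 8: $1,736.38 +$24.30 interest = $1,760.68; pay $475.00 → $1,285.68
Month 9: $1,285.68 +$17.99 interest = $1,303.67; pay $475.00 → $828.67
Month 10: $828.67 +$11.60 interest = $840.27; pay $475.00 → $365.27
Month 11: $365.27 +$5.11 interest = $370.38; pay $370.38 → $0.00
Total paid: $8,148.78

$8,148.78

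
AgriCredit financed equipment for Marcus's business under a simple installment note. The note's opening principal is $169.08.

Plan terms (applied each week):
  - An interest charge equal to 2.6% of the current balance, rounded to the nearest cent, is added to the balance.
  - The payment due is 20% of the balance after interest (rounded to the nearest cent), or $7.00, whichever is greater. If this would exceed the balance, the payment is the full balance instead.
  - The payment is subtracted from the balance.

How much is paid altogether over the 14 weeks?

Week 1: opening $169.08; interest $4.40 → $173.48; payment $34.70; balance $138.78
Week 2: opening $138.78; interest $3.61 → $142.39; payment $28.48; balance $113.91
Week 3: opening $113.91; interest $2.96 → $116.87; payment $23.37; balance $93.50
Week 4: opening $93.50; interest $2.43 → $95.93; payment $19.19; balance $76.74
Week 5: opening $76.74; interest $2.00 → $78.74; payment $15.75; balance $62.99
Week 6: opening $62.99; interest $1.64 → $64.63; payment $12.93; balance $51.70
Week 7: opening $51.70; interest $1.34 → $53.04; payment $10.61; balance $42.43
Week 8: opening $42.43; interest $1.10 → $43.53; payment $8.71; balance $34.82
Week 9: opening $34.82; interest $0.91 → $35.73; payment $7.15; balance $28.58
Week 10: opening $28.58; interest $0.74 → $29.32; payment $7.00; balance $22.32
Week 11: opening $22.32; interest $0.58 → $22.90; payment $7.00; balance $15.90
Week 12: opening $15.90; interest $0.41 → $16.31; payment $7.00; balance $9.31
Week 13: opening $9.31; interest $0.24 → $9.55; payment $7.00; balance $2.55
Week 14: opening $2.55; interest $0.07 → $2.62; payment $2.62; balance $0.00
Total paid: $191.51

$191.51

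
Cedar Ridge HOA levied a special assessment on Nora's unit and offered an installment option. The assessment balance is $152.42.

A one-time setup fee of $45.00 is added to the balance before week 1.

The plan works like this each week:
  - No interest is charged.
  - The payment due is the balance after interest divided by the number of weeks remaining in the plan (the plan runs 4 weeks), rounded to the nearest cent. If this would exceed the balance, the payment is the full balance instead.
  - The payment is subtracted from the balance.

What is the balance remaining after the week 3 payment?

$49.35

Week 1: $197.42 − $49.36 → $148.06
Week 2: $148.06 − $49.35 → $98.71
Week 3: $98.71 − $49.36 → $49.35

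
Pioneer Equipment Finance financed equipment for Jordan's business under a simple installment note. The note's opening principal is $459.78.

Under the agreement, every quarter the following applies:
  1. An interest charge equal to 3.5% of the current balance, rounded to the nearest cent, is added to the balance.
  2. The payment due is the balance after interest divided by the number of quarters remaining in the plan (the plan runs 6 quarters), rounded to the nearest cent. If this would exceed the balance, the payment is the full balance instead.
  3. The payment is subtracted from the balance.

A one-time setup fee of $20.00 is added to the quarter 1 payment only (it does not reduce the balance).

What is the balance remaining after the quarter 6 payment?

$0.00

Quarter 1: $459.78 +$16.09 interest = $475.87; pay $79.31 (+ $20.00 fee) → $396.56
Quarter 2: $396.56 +$13.88 interest = $410.44; pay $82.09 → $328.35
Quarter 3: $328.35 +$11.49 interest = $339.84; pay $84.96 → $254.88
Quarter 4: $254.88 +$8.92 interest = $263.80; pay $87.93 → $175.87
Quarter 5: $175.87 +$6.16 interest = $182.03; pay $91.02 → $91.01
Quarter 6: $91.01 +$3.19 interest = $94.20; pay $94.20 → $0.00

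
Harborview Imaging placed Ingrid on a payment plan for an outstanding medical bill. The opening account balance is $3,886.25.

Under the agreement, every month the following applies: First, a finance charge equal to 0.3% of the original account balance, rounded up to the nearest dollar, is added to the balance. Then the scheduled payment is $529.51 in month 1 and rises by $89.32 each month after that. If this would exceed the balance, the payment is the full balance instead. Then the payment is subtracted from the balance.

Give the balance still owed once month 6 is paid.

$0.00

Month 1: opening $3,886.25; interest $12.00 → $3,898.25; payment $529.51; balance $3,368.74
Month 2: opening $3,368.74; interest $12.00 → $3,380.74; payment $618.83; balance $2,761.91
Month 3: opening $2,761.91; interest $12.00 → $2,773.91; payment $708.15; balance $2,065.76
Month 4: opening $2,065.76; interest $12.00 → $2,077.76; payment $797.47; balance $1,280.29
Month 5: opening $1,280.29; interest $12.00 → $1,292.29; payment $886.79; balance $405.50
Month 6: opening $405.50; interest $12.00 → $417.50; payment $417.50; balance $0.00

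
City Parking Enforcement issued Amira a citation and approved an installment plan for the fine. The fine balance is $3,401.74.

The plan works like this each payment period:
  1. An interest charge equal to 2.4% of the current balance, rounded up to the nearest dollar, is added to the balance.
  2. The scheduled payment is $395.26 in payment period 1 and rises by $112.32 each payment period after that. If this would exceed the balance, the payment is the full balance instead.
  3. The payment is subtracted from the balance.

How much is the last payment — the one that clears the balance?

Payment period 1: $3,401.74 +$82.00 interest = $3,483.74; pay $395.26 → $3,088.48
Payment period 2: $3,088.48 +$75.00 interest = $3,163.48; pay $507.58 → $2,655.90
Payment period 3: $2,655.90 +$64.00 interest = $2,719.90; pay $619.90 → $2,100.00
Payment period 4: $2,100.00 +$51.00 interest = $2,151.00; pay $732.22 → $1,418.78
Payment period 5: $1,418.78 +$35.00 interest = $1,453.78; pay $844.54 → $609.24
Payment period 6: $609.24 +$15.00 interest = $624.24; pay $624.24 → $0.00

$624.24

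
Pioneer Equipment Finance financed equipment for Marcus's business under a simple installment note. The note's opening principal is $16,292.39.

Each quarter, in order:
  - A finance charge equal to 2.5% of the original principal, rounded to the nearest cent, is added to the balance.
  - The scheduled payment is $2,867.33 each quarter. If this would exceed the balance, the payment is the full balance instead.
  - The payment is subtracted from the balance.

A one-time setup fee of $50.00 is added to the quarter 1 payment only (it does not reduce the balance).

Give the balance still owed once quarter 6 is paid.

# | Opening | Interest | Payment | Fee | End bal
1 | $16,292.39 | $407.31 | $2,867.33 | $50.00 | $13,832.37
2 | $13,832.37 | $407.31 | $2,867.33 | — | $11,372.35
3 | $11,372.35 | $407.31 | $2,867.33 | — | $8,912.33
4 | $8,912.33 | $407.31 | $2,867.33 | — | $6,452.31
5 | $6,452.31 | $407.31 | $2,867.33 | — | $3,992.29
6 | $3,992.29 | $407.31 | $2,867.33 | — | $1,532.27

$1,532.27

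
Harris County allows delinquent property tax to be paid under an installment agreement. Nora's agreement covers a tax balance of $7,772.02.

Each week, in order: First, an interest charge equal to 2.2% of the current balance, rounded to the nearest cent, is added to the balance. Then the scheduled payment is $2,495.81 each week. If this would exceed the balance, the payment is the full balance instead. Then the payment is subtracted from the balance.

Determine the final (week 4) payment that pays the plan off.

Week 1: opening $7,772.02; interest $170.98 → $7,943.00; payment $2,495.81; balance $5,447.19
Week 2: opening $5,447.19; interest $119.84 → $5,567.03; payment $2,495.81; balance $3,071.22
Week 3: opening $3,071.22; interest $67.57 → $3,138.79; payment $2,495.81; balance $642.98
Week 4: opening $642.98; interest $14.15 → $657.13; payment $657.13; balance $0.00

$657.13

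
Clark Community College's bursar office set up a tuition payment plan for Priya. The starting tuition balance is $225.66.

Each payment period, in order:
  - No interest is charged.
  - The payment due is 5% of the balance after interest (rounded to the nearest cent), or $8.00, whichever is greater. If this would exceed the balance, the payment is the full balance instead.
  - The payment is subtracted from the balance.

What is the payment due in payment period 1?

$11.28

Payment period 1: opening $225.66; payment $11.28; balance $214.38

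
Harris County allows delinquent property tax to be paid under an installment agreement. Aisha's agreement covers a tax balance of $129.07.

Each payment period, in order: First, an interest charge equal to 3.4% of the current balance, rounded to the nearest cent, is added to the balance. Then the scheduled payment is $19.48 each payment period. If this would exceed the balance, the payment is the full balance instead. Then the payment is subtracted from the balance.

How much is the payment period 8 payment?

Payment period 1: opening $129.07; interest $4.39 → $133.46; payment $19.48; balance $113.98
Payment period 2: opening $113.98; interest $3.88 → $117.86; payment $19.48; balance $98.38
Payment period 3: opening $98.38; interest $3.34 → $101.72; payment $19.48; balance $82.24
Payment period 4: opening $82.24; interest $2.80 → $85.04; payment $19.48; balance $65.56
Payment period 5: opening $65.56; interest $2.23 → $67.79; payment $19.48; balance $48.31
Payment period 6: opening $48.31; interest $1.64 → $49.95; payment $19.48; balance $30.47
Payment period 7: opening $30.47; interest $1.04 → $31.51; payment $19.48; balance $12.03
Payment period 8: opening $12.03; interest $0.41 → $12.44; payment $12.44; balance $0.00

$12.44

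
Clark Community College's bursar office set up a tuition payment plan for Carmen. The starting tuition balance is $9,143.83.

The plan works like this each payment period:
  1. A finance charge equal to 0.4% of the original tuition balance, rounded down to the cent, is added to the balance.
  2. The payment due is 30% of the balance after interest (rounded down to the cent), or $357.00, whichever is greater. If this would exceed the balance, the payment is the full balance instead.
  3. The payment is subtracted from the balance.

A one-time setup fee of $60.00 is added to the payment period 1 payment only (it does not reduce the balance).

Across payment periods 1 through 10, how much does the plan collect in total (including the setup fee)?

Payment period 1: opening $9,143.83; interest $36.57 → $9,180.40; payment $2,754.12 (+ $60.00 fee); balance $6,426.28
Payment period 2: opening $6,426.28; interest $36.57 → $6,462.85; payment $1,938.85; balance $4,524.00
Payment period 3: opening $4,524.00; interest $36.57 → $4,560.57; payment $1,368.17; balance $3,192.40
Payment period 4: opening $3,192.40; interest $36.57 → $3,228.97; payment $968.69; balance $2,260.28
Payment period 5: opening $2,260.28; interest $36.57 → $2,296.85; payment $689.05; balance $1,607.80
Payment period 6: opening $1,607.80; interest $36.57 → $1,644.37; payment $493.31; balance $1,151.06
Payment period 7: opening $1,151.06; interest $36.57 → $1,187.63; payment $357.00; balance $830.63
Payment period 8: opening $830.63; interest $36.57 → $867.20; payment $357.00; balance $510.20
Payment period 9: opening $510.20; interest $36.57 → $546.77; payment $357.00; balance $189.77
Payment period 10: opening $189.77; interest $36.57 → $226.34; payment $226.34; balance $0.00
Total paid: $9,569.53

$9,569.53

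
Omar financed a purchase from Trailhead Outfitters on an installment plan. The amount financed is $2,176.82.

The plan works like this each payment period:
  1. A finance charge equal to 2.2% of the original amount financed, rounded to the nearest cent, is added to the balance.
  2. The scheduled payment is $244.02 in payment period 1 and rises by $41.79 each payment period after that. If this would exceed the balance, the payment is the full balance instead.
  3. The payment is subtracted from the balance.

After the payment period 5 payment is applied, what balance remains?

Payment period 1: $2,176.82 +$47.89 interest = $2,224.71; pay $244.02 → $1,980.69
Payment period 2: $1,980.69 +$47.89 interest = $2,028.58; pay $285.81 → $1,742.77
Payment period 3: $1,742.77 +$47.89 interest = $1,790.66; pay $327.60 → $1,463.06
Payment period 4: $1,463.06 +$47.89 interest = $1,510.95; pay $369.39 → $1,141.56
Payment period 5: $1,141.56 +$47.89 interest = $1,189.45; pay $411.18 → $778.27

$778.27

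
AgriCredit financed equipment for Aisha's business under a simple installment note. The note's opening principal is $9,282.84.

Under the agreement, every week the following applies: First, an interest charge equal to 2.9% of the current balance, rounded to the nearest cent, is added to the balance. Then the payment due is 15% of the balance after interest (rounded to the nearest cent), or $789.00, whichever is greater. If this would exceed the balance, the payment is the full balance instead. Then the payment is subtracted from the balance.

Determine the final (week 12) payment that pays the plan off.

$566.03

Week 1: opening $9,282.84; interest $269.20 → $9,552.04; payment $1,432.81; balance $8,119.23
Week 2: opening $8,119.23; interest $235.46 → $8,354.69; payment $1,253.20; balance $7,101.49
Week 3: opening $7,101.49; interest $205.94 → $7,307.43; payment $1,096.11; balance $6,211.32
Week 4: opening $6,211.32; interest $180.13 → $6,391.45; payment $958.72; balance $5,432.73
Week 5: opening $5,432.73; interest $157.55 → $5,590.28; payment $838.54; balance $4,751.74
Week 6: opening $4,751.74; interest $137.80 → $4,889.54; payment $789.00; balance $4,100.54
Week 7: opening $4,100.54; interest $118.92 → $4,219.46; payment $789.00; balance $3,430.46
Week 8: opening $3,430.46; interest $99.48 → $3,529.94; payment $789.00; balance $2,740.94
Week 9: opening $2,740.94; interest $79.49 → $2,820.43; payment $789.00; balance $2,031.43
Week 10: opening $2,031.43; interest $58.91 → $2,090.34; payment $789.00; balance $1,301.34
Week 11: opening $1,301.34; interest $37.74 → $1,339.08; payment $789.00; balance $550.08
Week 12: opening $550.08; interest $15.95 → $566.03; payment $566.03; balance $0.00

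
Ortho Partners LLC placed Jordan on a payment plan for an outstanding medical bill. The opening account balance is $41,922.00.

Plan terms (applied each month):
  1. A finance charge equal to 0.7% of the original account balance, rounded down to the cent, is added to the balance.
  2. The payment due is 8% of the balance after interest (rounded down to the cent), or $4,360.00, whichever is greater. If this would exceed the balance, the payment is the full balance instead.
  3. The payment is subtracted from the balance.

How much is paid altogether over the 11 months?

Month 1: opening $41,922.00; interest $293.45 → $42,215.45; payment $4,360.00; balance $37,855.45
Month 2: opening $37,855.45; interest $293.45 → $38,148.90; payment $4,360.00; balance $33,788.90
Month 3: opening $33,788.90; interest $293.45 → $34,082.35; payment $4,360.00; balance $29,722.35
Month 4: opening $29,722.35; interest $293.45 → $30,015.80; payment $4,360.00; balance $25,655.80
Month 5: opening $25,655.80; interest $293.45 → $25,949.25; payment $4,360.00; balance $21,589.25
Month 6: opening $21,589.25; interest $293.45 → $21,882.70; payment $4,360.00; balance $17,522.70
Month 7: opening $17,522.70; interest $293.45 → $17,816.15; payment $4,360.00; balance $13,456.15
Month 8: opening $13,456.15; interest $293.45 → $13,749.60; payment $4,360.00; balance $9,389.60
Month 9: opening $9,389.60; interest $293.45 → $9,683.05; payment $4,360.00; balance $5,323.05
Month 10: opening $5,323.05; interest $293.45 → $5,616.50; payment $4,360.00; balance $1,256.50
Month 11: opening $1,256.50; interest $293.45 → $1,549.95; payment $1,549.95; balance $0.00
Total paid: $45,149.95

$45,149.95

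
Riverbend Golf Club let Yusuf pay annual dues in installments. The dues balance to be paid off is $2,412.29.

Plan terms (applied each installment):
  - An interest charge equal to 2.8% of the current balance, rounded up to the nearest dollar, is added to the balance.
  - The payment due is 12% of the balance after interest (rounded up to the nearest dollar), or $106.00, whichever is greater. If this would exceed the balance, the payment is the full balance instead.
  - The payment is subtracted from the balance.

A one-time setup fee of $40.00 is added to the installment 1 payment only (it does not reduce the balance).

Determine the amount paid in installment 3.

$244.00

# | Opening | Interest | Payment | Fee | End bal
1 | $2,412.29 | $68.00 | $298.00 | $40.00 | $2,182.29
2 | $2,182.29 | $62.00 | $270.00 | — | $1,974.29
3 | $1,974.29 | $56.00 | $244.00 | — | $1,786.29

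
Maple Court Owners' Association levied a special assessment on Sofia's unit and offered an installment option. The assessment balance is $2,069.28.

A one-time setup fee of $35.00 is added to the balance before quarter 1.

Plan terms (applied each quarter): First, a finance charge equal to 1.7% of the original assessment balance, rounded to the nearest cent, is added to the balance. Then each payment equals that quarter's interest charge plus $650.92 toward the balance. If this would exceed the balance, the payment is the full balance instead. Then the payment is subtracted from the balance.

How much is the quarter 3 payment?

$686.10

Quarter 1: $2,104.28 +$35.18 interest = $2,139.46; pay $686.10 → $1,453.36
Quarter 2: $1,453.36 +$35.18 interest = $1,488.54; pay $686.10 → $802.44
Quarter 3: $802.44 +$35.18 interest = $837.62; pay $686.10 → $151.52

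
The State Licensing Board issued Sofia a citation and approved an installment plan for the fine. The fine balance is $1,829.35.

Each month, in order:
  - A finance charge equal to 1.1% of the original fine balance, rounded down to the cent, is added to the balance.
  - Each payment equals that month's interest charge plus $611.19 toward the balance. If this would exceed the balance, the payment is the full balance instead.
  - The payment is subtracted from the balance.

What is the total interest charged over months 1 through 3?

$60.36

Month 1: opening $1,829.35; interest $20.12 → $1,849.47; payment $631.31; balance $1,218.16
Month 2: opening $1,218.16; interest $20.12 → $1,238.28; payment $631.31; balance $606.97
Month 3: opening $606.97; interest $20.12 → $627.09; payment $627.09; balance $0.00
Total interest: $20.12 + $20.12 + $20.12 = $60.36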